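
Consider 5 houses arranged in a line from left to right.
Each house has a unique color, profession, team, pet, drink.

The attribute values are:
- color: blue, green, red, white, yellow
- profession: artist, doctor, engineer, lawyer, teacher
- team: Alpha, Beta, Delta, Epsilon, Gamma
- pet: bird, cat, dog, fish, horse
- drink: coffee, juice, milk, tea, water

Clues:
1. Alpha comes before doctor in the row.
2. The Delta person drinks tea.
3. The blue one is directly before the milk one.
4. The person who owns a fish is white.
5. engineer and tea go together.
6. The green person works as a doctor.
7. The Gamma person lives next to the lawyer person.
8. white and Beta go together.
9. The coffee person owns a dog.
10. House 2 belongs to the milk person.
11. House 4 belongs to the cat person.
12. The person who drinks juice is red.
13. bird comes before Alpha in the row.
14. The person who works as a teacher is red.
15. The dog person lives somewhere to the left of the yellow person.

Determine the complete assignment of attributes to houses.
Solution:

House | Color | Profession | Team | Pet | Drink
-----------------------------------------------
  1   | blue | artist | Gamma | dog | coffee
  2   | white | lawyer | Beta | fish | milk
  3   | yellow | engineer | Delta | bird | tea
  4   | red | teacher | Alpha | cat | juice
  5   | green | doctor | Epsilon | horse | water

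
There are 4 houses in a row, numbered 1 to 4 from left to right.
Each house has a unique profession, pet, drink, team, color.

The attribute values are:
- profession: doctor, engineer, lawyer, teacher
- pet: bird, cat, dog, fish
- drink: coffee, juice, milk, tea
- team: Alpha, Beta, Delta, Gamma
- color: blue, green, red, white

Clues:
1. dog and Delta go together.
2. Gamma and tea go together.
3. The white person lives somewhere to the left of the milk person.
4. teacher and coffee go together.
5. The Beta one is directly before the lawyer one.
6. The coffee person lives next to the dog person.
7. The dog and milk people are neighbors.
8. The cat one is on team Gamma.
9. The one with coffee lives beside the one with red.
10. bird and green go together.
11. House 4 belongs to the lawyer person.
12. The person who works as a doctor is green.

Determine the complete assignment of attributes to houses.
Solution:

House | Profession | Pet | Drink | Team | Color
-----------------------------------------------
  1   | teacher | fish | coffee | Alpha | white
  2   | engineer | dog | juice | Delta | red
  3   | doctor | bird | milk | Beta | green
  4   | lawyer | cat | tea | Gamma | blue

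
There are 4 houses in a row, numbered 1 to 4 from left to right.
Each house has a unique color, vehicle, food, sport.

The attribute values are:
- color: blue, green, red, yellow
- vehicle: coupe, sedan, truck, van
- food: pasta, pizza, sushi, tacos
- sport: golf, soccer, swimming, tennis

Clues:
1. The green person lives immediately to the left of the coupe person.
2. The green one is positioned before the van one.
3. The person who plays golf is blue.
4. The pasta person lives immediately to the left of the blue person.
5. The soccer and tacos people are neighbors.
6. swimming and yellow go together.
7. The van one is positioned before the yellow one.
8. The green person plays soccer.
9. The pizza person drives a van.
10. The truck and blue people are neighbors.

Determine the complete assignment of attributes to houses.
Solution:

House | Color | Vehicle | Food | Sport
--------------------------------------
  1   | green | truck | pasta | soccer
  2   | blue | coupe | tacos | golf
  3   | red | van | pizza | tennis
  4   | yellow | sedan | sushi | swimming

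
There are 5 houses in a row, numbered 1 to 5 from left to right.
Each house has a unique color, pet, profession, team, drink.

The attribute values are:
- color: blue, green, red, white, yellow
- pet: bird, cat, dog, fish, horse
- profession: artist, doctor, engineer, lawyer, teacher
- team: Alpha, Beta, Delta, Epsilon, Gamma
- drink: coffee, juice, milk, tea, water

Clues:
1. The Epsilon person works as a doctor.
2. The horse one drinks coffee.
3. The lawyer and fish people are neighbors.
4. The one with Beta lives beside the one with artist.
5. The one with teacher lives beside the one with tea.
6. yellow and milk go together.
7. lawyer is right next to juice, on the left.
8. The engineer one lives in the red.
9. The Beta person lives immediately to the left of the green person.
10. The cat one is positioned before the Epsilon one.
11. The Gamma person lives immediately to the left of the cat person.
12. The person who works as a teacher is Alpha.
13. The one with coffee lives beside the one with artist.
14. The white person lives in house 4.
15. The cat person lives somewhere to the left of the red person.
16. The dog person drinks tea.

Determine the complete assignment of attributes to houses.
Solution:

House | Color | Pet | Profession | Team | Drink
-----------------------------------------------
  1   | blue | horse | lawyer | Beta | coffee
  2   | green | fish | artist | Gamma | juice
  3   | yellow | cat | teacher | Alpha | milk
  4   | white | dog | doctor | Epsilon | tea
  5   | red | bird | engineer | Delta | water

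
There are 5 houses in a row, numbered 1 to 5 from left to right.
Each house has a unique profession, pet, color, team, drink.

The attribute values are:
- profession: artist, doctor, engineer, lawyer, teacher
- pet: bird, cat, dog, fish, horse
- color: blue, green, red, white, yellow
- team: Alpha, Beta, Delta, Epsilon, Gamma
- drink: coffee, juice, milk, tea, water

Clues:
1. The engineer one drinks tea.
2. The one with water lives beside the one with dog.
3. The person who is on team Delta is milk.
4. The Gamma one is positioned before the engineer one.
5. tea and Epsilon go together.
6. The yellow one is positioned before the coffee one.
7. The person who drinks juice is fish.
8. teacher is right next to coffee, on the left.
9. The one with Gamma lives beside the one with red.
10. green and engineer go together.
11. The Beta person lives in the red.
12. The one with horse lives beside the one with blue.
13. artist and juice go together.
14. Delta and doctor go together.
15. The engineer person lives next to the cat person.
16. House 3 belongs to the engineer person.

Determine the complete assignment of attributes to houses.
Solution:

House | Profession | Pet | Color | Team | Drink
-----------------------------------------------
  1   | teacher | bird | yellow | Gamma | water
  2   | lawyer | dog | red | Beta | coffee
  3   | engineer | horse | green | Epsilon | tea
  4   | doctor | cat | blue | Delta | milk
  5   | artist | fish | white | Alpha | juice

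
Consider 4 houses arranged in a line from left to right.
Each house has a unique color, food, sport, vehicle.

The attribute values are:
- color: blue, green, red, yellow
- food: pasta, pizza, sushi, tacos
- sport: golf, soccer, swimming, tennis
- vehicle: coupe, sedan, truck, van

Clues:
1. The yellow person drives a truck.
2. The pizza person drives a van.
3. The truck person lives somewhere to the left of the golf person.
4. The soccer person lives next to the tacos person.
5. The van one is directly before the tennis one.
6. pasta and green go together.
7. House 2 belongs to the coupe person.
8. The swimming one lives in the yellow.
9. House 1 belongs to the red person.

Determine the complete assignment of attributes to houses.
Solution:

House | Color | Food | Sport | Vehicle
--------------------------------------
  1   | red | pizza | soccer | van
  2   | blue | tacos | tennis | coupe
  3   | yellow | sushi | swimming | truck
  4   | green | pasta | golf | sedan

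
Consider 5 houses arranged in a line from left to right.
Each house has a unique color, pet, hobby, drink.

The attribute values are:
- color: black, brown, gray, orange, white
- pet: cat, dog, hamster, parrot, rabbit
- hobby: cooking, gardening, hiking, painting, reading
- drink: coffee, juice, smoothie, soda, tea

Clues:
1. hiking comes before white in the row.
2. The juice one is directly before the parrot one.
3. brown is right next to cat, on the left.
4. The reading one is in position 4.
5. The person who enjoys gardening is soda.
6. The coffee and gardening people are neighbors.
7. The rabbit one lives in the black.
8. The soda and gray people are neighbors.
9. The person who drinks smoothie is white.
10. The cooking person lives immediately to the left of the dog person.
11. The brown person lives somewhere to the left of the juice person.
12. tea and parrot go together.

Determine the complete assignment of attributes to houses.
Solution:

House | Color | Pet | Hobby | Drink
-----------------------------------
  1   | black | rabbit | cooking | coffee
  2   | brown | dog | gardening | soda
  3   | gray | cat | hiking | juice
  4   | orange | parrot | reading | tea
  5   | white | hamster | painting | smoothie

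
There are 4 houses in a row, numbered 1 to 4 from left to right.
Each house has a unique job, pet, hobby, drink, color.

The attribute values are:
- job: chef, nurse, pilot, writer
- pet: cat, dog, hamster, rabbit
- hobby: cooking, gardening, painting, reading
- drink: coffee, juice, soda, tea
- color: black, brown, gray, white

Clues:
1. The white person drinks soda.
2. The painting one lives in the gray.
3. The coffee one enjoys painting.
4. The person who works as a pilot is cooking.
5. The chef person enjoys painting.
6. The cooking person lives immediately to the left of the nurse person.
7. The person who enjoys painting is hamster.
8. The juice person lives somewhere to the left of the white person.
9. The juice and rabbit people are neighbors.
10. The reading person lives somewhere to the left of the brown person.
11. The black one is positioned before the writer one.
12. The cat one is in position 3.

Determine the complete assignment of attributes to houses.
Solution:

House | Job | Pet | Hobby | Drink | Color
-----------------------------------------
  1   | pilot | dog | cooking | juice | black
  2   | nurse | rabbit | reading | soda | white
  3   | writer | cat | gardening | tea | brown
  4   | chef | hamster | painting | coffee | gray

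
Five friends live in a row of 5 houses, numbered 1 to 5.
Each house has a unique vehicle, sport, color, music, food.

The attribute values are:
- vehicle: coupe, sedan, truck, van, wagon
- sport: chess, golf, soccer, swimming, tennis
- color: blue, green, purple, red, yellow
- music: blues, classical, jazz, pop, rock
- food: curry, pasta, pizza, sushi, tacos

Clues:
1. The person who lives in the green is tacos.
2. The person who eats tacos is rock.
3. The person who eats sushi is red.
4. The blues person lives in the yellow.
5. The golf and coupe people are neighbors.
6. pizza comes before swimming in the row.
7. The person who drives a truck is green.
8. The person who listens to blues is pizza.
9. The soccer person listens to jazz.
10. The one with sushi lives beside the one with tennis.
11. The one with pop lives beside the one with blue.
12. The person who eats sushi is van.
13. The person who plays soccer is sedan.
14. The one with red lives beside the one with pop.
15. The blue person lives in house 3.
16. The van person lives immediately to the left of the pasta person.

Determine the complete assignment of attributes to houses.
Solution:

House | Vehicle | Sport | Color | Music | Food
----------------------------------------------
  1   | van | golf | red | classical | sushi
  2   | coupe | tennis | purple | pop | pasta
  3   | sedan | soccer | blue | jazz | curry
  4   | wagon | chess | yellow | blues | pizza
  5   | truck | swimming | green | rock | tacos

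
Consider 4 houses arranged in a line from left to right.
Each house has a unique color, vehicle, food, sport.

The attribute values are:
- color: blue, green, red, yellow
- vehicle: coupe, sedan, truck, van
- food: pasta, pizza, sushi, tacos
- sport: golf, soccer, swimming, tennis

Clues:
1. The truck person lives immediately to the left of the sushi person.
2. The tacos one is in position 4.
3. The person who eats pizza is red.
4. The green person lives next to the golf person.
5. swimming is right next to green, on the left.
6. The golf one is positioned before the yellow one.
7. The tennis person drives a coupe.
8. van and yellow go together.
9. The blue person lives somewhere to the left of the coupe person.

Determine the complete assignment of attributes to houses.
Solution:

House | Color | Vehicle | Food | Sport
--------------------------------------
  1   | blue | truck | pasta | swimming
  2   | green | coupe | sushi | tennis
  3   | red | sedan | pizza | golf
  4   | yellow | van | tacos | soccer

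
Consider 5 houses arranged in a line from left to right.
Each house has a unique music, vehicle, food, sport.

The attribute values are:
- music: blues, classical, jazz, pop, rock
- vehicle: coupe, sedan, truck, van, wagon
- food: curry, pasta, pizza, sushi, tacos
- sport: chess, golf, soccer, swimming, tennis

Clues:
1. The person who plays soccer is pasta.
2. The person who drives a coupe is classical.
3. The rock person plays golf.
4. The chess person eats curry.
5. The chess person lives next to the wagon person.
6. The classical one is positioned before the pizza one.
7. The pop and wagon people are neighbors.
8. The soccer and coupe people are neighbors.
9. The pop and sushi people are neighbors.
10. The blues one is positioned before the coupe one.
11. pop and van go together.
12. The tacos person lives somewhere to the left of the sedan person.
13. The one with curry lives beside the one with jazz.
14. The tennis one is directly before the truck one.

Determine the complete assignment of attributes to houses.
Solution:

House | Music | Vehicle | Food | Sport
--------------------------------------
  1   | pop | van | curry | chess
  2   | jazz | wagon | sushi | tennis
  3   | blues | truck | pasta | soccer
  4   | classical | coupe | tacos | swimming
  5   | rock | sedan | pizza | golf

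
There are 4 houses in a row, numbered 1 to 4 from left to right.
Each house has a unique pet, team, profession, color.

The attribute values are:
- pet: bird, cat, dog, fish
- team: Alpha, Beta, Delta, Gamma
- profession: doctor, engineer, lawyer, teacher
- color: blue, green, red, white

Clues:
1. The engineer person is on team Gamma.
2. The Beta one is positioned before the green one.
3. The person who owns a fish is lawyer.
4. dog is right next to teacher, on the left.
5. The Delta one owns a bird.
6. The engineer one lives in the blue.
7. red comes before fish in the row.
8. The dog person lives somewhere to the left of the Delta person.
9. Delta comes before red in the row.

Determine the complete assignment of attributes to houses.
Solution:

House | Pet | Team | Profession | Color
---------------------------------------
  1   | dog | Gamma | engineer | blue
  2   | bird | Delta | teacher | white
  3   | cat | Beta | doctor | red
  4   | fish | Alpha | lawyer | green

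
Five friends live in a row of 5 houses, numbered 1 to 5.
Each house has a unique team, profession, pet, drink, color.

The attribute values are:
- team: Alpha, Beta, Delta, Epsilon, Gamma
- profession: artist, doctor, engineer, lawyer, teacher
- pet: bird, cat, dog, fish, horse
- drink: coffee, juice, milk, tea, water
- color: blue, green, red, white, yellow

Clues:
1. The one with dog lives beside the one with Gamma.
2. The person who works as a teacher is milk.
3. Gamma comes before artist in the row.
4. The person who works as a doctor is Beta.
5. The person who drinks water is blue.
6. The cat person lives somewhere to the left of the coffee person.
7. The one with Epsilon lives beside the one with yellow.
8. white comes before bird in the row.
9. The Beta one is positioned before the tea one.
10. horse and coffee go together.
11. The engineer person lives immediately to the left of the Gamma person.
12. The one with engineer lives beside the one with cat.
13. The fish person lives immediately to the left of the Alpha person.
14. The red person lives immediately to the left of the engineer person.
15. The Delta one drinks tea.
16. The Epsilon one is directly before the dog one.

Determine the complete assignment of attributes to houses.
Solution:

House | Team | Profession | Pet | Drink | Color
-----------------------------------------------
  1   | Epsilon | teacher | fish | milk | red
  2   | Alpha | engineer | dog | juice | yellow
  3   | Gamma | lawyer | cat | water | blue
  4   | Beta | doctor | horse | coffee | white
  5   | Delta | artist | bird | tea | green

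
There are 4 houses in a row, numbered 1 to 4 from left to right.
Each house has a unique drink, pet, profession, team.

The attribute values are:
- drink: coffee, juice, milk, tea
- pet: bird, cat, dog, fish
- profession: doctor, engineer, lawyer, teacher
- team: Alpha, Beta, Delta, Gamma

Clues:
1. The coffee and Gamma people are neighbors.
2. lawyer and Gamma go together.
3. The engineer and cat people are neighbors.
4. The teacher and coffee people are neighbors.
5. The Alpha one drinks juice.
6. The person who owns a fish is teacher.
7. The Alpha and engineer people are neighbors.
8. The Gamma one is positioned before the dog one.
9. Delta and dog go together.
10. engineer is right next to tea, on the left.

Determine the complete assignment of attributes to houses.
Solution:

House | Drink | Pet | Profession | Team
---------------------------------------
  1   | juice | fish | teacher | Alpha
  2   | coffee | bird | engineer | Beta
  3   | tea | cat | lawyer | Gamma
  4   | milk | dog | doctor | Delta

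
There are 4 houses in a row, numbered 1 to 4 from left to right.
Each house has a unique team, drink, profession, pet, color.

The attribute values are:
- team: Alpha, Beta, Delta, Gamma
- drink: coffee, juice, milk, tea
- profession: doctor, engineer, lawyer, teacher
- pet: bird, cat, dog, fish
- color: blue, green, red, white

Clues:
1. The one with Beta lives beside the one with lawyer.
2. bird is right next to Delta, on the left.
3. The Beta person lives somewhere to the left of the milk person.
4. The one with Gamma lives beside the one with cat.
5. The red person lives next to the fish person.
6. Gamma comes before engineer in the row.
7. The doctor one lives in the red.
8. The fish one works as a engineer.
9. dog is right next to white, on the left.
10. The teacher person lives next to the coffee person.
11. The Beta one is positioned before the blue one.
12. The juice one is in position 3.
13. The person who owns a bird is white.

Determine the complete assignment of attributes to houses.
Solution:

House | Team | Drink | Profession | Pet | Color
-----------------------------------------------
  1   | Beta | tea | teacher | dog | green
  2   | Gamma | coffee | lawyer | bird | white
  3   | Delta | juice | doctor | cat | red
  4   | Alpha | milk | engineer | fish | blue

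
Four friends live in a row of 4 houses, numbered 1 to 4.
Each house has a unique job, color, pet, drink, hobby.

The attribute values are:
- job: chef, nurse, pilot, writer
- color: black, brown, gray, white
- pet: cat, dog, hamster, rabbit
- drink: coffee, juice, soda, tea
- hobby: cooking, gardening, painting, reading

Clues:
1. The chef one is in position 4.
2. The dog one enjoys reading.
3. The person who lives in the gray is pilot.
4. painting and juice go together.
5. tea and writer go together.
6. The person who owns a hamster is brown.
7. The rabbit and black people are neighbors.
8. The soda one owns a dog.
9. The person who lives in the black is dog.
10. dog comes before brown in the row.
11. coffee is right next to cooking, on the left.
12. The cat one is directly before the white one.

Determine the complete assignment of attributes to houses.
Solution:

House | Job | Color | Pet | Drink | Hobby
-----------------------------------------
  1   | pilot | gray | cat | coffee | gardening
  2   | writer | white | rabbit | tea | cooking
  3   | nurse | black | dog | soda | reading
  4   | chef | brown | hamster | juice | painting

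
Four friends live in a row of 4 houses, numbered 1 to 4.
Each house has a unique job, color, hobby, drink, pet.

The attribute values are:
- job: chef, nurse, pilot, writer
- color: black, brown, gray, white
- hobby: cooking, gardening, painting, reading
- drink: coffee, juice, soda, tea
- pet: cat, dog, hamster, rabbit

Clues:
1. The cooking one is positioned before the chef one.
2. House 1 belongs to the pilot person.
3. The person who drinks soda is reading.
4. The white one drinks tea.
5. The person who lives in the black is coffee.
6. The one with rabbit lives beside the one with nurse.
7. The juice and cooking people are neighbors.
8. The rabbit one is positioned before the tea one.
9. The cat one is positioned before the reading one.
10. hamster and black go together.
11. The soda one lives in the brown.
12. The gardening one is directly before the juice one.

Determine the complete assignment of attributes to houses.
Solution:

House | Job | Color | Hobby | Drink | Pet
-----------------------------------------
  1   | pilot | black | gardening | coffee | hamster
  2   | writer | gray | painting | juice | rabbit
  3   | nurse | white | cooking | tea | cat
  4   | chef | brown | reading | soda | dog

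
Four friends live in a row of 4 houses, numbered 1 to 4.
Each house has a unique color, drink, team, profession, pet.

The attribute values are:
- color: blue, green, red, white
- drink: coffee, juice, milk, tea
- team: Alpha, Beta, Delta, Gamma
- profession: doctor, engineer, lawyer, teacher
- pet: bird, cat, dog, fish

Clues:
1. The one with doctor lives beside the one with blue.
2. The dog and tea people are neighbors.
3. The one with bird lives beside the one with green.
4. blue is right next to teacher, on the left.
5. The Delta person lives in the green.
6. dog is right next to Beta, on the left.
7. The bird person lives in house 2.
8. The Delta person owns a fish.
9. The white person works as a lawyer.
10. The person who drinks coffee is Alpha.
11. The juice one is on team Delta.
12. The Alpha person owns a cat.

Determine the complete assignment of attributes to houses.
Solution:

House | Color | Drink | Team | Profession | Pet
-----------------------------------------------
  1   | red | milk | Gamma | doctor | dog
  2   | blue | tea | Beta | engineer | bird
  3   | green | juice | Delta | teacher | fish
  4   | white | coffee | Alpha | lawyer | cat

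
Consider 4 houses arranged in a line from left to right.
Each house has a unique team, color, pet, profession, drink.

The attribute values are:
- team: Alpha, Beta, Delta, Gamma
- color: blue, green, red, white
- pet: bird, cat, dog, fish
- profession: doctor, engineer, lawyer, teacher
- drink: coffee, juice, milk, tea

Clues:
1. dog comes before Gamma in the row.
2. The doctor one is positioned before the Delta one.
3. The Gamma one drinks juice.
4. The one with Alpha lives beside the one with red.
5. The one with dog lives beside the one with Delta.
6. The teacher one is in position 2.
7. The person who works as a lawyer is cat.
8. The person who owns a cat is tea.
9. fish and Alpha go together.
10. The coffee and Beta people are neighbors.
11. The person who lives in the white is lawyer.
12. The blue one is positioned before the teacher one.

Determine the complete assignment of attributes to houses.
Solution:

House | Team | Color | Pet | Profession | Drink
-----------------------------------------------
  1   | Alpha | blue | fish | doctor | coffee
  2   | Beta | red | dog | teacher | milk
  3   | Delta | white | cat | lawyer | tea
  4   | Gamma | green | bird | engineer | juice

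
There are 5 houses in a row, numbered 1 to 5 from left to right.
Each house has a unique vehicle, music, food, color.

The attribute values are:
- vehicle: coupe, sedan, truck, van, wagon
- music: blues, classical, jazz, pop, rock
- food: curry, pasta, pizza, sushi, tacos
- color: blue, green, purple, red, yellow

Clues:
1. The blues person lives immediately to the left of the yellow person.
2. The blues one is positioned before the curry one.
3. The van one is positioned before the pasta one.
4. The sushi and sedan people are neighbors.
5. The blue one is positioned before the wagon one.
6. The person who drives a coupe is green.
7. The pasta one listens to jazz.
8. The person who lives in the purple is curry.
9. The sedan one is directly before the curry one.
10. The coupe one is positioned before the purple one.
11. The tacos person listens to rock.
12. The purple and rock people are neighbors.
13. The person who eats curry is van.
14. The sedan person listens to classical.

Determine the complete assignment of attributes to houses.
Solution:

House | Vehicle | Music | Food | Color
--------------------------------------
  1   | coupe | blues | sushi | green
  2   | sedan | classical | pizza | yellow
  3   | van | pop | curry | purple
  4   | truck | rock | tacos | blue
  5   | wagon | jazz | pasta | red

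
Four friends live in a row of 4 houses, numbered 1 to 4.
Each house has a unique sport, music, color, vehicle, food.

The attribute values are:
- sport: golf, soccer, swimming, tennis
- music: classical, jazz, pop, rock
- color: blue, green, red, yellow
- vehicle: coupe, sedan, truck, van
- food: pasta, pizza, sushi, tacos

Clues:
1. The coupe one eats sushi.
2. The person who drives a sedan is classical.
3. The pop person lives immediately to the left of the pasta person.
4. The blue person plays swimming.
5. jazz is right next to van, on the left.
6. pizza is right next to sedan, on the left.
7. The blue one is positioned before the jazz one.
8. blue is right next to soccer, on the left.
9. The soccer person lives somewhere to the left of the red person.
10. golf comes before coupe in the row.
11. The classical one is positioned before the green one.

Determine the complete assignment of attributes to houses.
Solution:

House | Sport | Music | Color | Vehicle | Food
----------------------------------------------
  1   | golf | pop | yellow | truck | pizza
  2   | swimming | classical | blue | sedan | pasta
  3   | soccer | jazz | green | coupe | sushi
  4   | tennis | rock | red | van | tacos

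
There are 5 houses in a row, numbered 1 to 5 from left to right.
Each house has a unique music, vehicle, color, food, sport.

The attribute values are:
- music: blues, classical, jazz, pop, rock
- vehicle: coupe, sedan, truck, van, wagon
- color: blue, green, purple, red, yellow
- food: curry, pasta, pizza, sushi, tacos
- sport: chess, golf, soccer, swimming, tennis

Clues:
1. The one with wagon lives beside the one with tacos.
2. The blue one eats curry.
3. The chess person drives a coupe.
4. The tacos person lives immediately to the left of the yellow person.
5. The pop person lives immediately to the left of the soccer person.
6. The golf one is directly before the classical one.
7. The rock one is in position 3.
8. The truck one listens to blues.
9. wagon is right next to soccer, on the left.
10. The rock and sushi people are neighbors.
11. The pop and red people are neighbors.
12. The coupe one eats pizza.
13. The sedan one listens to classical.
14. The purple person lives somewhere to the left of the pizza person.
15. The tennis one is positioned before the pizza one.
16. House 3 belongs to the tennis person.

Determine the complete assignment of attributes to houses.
Solution:

House | Music | Vehicle | Color | Food | Sport
----------------------------------------------
  1   | pop | wagon | blue | curry | golf
  2   | classical | sedan | red | tacos | soccer
  3   | rock | van | yellow | pasta | tennis
  4   | blues | truck | purple | sushi | swimming
  5   | jazz | coupe | green | pizza | chess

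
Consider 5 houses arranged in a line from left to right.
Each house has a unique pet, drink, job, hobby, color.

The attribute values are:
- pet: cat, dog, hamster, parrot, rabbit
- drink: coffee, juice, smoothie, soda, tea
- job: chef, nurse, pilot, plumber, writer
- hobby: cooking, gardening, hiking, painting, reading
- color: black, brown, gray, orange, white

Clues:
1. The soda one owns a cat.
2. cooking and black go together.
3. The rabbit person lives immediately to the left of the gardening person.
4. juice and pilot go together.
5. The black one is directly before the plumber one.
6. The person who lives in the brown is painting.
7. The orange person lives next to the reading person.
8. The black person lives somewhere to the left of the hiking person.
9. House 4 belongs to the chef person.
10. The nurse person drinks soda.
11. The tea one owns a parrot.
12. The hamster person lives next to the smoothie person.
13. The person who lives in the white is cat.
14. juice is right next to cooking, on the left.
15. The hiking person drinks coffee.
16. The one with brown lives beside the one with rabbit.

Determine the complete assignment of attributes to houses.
Solution:

House | Pet | Drink | Job | Hobby | Color
-----------------------------------------
  1   | hamster | juice | pilot | painting | brown
  2   | rabbit | smoothie | writer | cooking | black
  3   | parrot | tea | plumber | gardening | gray
  4   | dog | coffee | chef | hiking | orange
  5   | cat | soda | nurse | reading | white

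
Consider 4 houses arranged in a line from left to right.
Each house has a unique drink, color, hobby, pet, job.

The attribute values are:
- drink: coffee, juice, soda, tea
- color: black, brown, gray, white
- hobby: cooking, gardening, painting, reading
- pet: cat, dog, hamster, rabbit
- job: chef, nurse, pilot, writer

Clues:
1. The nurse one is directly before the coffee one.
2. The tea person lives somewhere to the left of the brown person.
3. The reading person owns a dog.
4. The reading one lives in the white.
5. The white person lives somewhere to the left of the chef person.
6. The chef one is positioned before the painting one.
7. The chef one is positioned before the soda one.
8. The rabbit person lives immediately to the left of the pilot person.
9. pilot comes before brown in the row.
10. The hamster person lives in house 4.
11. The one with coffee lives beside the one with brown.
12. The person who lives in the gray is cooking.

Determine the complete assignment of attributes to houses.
Solution:

House | Drink | Color | Hobby | Pet | Job
-----------------------------------------
  1   | tea | gray | cooking | rabbit | nurse
  2   | coffee | white | reading | dog | pilot
  3   | juice | brown | gardening | cat | chef
  4   | soda | black | painting | hamster | writer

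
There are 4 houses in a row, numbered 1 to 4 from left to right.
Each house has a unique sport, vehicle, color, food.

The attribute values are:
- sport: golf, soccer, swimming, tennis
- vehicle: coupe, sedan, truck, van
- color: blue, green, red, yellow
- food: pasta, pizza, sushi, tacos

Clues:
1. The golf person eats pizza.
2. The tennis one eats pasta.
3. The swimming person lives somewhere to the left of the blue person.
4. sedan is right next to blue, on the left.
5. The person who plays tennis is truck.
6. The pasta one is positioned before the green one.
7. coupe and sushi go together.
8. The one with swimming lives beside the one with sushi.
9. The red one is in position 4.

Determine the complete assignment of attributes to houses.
Solution:

House | Sport | Vehicle | Color | Food
--------------------------------------
  1   | tennis | truck | yellow | pasta
  2   | swimming | sedan | green | tacos
  3   | soccer | coupe | blue | sushi
  4   | golf | van | red | pizza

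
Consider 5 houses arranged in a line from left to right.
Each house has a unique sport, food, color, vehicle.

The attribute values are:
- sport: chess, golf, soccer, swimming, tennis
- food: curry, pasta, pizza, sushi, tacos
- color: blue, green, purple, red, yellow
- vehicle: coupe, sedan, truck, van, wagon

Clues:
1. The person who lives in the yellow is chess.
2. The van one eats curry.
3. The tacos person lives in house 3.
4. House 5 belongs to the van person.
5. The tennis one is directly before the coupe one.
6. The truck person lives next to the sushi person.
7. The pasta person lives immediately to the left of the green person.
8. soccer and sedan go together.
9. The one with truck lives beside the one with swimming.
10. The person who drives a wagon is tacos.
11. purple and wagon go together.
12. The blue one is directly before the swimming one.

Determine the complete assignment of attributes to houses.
Solution:

House | Sport | Food | Color | Vehicle
--------------------------------------
  1   | tennis | pasta | blue | truck
  2   | swimming | sushi | green | coupe
  3   | golf | tacos | purple | wagon
  4   | soccer | pizza | red | sedan
  5   | chess | curry | yellow | van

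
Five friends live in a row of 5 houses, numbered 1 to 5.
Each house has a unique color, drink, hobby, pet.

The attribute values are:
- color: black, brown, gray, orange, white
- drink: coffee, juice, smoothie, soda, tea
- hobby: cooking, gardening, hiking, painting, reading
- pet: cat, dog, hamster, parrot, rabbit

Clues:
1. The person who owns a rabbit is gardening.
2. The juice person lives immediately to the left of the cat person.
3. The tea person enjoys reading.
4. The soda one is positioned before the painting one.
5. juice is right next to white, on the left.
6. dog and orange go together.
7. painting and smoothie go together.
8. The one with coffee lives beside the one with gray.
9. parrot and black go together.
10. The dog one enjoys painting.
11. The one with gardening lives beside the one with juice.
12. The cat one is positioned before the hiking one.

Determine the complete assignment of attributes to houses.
Solution:

House | Color | Drink | Hobby | Pet
-----------------------------------
  1   | brown | coffee | gardening | rabbit
  2   | gray | juice | cooking | hamster
  3   | white | tea | reading | cat
  4   | black | soda | hiking | parrot
  5   | orange | smoothie | painting | dog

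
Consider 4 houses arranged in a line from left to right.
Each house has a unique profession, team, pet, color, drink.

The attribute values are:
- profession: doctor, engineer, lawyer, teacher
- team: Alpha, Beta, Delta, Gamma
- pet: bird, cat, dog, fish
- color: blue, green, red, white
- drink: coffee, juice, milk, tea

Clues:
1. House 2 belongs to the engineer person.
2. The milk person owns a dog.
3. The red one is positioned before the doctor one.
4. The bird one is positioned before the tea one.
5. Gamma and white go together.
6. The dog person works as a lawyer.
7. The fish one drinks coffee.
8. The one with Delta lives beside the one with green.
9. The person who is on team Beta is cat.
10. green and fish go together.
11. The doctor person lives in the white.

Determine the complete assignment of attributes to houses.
Solution:

House | Profession | Team | Pet | Color | Drink
-----------------------------------------------
  1   | lawyer | Delta | dog | red | milk
  2   | engineer | Alpha | fish | green | coffee
  3   | doctor | Gamma | bird | white | juice
  4   | teacher | Beta | cat | blue | tea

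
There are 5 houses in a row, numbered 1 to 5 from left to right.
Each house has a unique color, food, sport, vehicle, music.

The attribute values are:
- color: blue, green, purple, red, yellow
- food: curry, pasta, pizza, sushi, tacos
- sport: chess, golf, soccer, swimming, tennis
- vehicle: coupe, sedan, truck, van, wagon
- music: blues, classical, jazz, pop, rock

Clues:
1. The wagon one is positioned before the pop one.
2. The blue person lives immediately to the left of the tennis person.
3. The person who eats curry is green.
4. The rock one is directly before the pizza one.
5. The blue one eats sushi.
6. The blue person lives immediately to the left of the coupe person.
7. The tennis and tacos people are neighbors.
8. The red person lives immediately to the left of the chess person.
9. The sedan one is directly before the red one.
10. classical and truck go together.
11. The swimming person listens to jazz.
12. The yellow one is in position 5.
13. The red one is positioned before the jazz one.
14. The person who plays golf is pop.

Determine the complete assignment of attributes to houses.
Solution:

House | Color | Food | Sport | Vehicle | Music
----------------------------------------------
  1   | blue | sushi | soccer | sedan | rock
  2   | red | pizza | tennis | coupe | blues
  3   | purple | tacos | chess | truck | classical
  4   | green | curry | swimming | wagon | jazz
  5   | yellow | pasta | golf | van | pop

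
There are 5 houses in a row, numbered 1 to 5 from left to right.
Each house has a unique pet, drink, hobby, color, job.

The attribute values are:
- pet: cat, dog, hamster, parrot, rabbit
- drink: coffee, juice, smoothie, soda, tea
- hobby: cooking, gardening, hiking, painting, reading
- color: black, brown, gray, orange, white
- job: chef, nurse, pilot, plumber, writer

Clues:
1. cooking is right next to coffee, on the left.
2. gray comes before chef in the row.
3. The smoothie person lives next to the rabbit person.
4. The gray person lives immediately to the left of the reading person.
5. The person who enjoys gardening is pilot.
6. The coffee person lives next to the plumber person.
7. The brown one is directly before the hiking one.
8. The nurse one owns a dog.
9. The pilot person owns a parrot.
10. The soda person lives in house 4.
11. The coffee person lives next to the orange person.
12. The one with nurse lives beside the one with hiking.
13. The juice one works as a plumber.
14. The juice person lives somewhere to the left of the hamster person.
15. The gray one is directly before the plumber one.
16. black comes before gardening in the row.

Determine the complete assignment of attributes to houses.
Solution:

House | Pet | Drink | Hobby | Color | Job
-----------------------------------------
  1   | dog | smoothie | cooking | brown | nurse
  2   | rabbit | coffee | hiking | gray | writer
  3   | cat | juice | reading | orange | plumber
  4   | hamster | soda | painting | black | chef
  5   | parrot | tea | gardening | white | pilot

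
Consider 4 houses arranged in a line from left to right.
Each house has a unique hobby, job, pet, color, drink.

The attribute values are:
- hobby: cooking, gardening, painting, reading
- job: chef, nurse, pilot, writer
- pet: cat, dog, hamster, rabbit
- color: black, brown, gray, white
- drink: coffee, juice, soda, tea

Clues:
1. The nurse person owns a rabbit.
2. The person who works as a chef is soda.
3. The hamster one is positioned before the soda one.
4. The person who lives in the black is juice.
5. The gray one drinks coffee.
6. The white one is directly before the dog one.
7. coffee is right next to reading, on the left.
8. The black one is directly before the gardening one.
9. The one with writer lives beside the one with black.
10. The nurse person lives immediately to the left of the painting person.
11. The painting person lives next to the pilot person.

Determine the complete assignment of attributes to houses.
Solution:

House | Hobby | Job | Pet | Color | Drink
-----------------------------------------
  1   | cooking | nurse | rabbit | white | tea
  2   | painting | writer | dog | gray | coffee
  3   | reading | pilot | hamster | black | juice
  4   | gardening | chef | cat | brown | soda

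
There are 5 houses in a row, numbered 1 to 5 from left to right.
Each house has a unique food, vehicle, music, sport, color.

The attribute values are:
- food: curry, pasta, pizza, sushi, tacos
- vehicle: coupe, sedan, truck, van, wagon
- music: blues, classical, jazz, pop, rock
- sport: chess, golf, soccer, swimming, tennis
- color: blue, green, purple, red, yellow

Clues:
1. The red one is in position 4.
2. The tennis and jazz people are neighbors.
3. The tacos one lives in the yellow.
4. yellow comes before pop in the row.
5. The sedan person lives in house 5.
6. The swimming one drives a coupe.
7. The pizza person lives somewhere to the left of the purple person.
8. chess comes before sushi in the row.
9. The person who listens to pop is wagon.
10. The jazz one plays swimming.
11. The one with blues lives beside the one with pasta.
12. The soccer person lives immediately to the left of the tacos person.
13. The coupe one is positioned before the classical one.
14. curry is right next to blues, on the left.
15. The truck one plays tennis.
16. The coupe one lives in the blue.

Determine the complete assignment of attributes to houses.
Solution:

House | Food | Vehicle | Music | Sport | Color
----------------------------------------------
  1   | curry | van | rock | soccer | green
  2   | tacos | truck | blues | tennis | yellow
  3   | pasta | coupe | jazz | swimming | blue
  4   | pizza | wagon | pop | chess | red
  5   | sushi | sedan | classical | golf | purple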